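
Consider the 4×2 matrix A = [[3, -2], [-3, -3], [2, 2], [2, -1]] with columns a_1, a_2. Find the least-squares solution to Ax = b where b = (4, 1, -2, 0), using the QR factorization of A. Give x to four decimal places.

q_1 = a_1/‖a_1‖ = (3, -3, 2, 2)/5.0990 = (0.5883, -0.5883, 0.3922, 0.3922).
r_{12} = q_1·a_2 = 0.9806.
u_2 = a_2 − 0.9806·q_1 = (-2.5769, -2.4231, 1.6154, -1.3846).
‖u_2‖ = 4.1278, so q_2 = (-0.6243, -0.5870, 0.3913, -0.3354).
Qᵀb = (0.9806, -3.8669).
Back-substitute: x_2 = -3.8669/4.1278 = -0.9368.
x_1 = (0.9806 − 0.9806·(-0.9368))/5.0990 = 0.3725.

x = (0.3725, -0.9368)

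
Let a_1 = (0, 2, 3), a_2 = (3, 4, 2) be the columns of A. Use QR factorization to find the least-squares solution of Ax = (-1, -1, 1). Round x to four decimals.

x = (0.5470, -0.4365)

q_1 = a_1/‖a_1‖ = (0, 2, 3)/3.6056 = (0.0000, 0.5547, 0.8321).
r_{12} = q_1·a_2 = 3.8829.
u_2 = a_2 − 3.8829·q_1 = (3.0000, 1.8462, -1.2308).
‖u_2‖ = 3.7314, so q_2 = (0.8040, 0.4948, -0.3298).
Qᵀb = (0.2774, -1.6286).
Back-substitute: x_2 = -1.6286/3.7314 = -0.4365.
x_1 = (0.2774 − 3.8829·(-0.4365))/3.6056 = 0.5470.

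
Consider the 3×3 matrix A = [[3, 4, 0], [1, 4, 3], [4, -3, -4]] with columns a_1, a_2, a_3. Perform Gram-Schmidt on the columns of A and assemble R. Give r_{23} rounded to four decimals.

a_1 = (3, 1, 4); ‖a_1‖ = 5.0990, so e_1 = (0.5883, 0.1961, 0.7845).
e_1·a_2 = 0.5883·4 + 0.1961·4 + 0.7845·(-3) = 0.7845.
u_2 = a_2 − 0.7845·e_1 = (3.5385, 3.8462, -3.6154).
‖u_2‖ = 6.3549, so e_2 = (0.5568, 0.6052, -0.5689).
r_{23} = e_2·a_3 = 4.0913.

r_{23} = 4.0913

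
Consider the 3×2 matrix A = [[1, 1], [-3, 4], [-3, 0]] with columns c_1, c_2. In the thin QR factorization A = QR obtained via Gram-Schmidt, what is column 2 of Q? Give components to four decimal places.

c_1 = (1, -3, -3); ‖c_1‖ = 4.3589, so e_1 = (0.2294, -0.6882, -0.6882).
e_1·c_2 = 0.2294·1 + (-0.6882)·4 + (-0.6882)·0 = -2.5236.
u_2 = c_2 + 2.5236·e_1 = (1.5789, 2.2632, -1.7368).
‖u_2‖ = 3.2606, so e_2 = (0.4842, 0.6941, -0.5327).

e_2 = (0.4842, 0.6941, -0.5327)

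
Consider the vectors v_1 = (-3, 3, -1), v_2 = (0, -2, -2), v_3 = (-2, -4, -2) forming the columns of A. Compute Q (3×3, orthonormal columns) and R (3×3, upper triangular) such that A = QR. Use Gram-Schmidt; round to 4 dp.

v_1 = (-3, 3, -1); ‖v_1‖ = 4.3589, so q_1 = (-0.6882, 0.6882, -0.2294).
q_1·v_2 = (-0.6882)·0 + 0.6882·(-2) + (-0.2294)·(-2) = -0.9177.
u_2 = v_2 + 0.9177·q_1 = (-0.6316, -1.3684, -2.2105).
‖u_2‖ = 2.6754, so q_2 = (-0.2361, -0.5115, -0.8262).
q_1·v_3 = (-0.6882)·(-2) + 0.6882·(-4) + (-0.2294)·(-2) = -0.9177; q_2·v_3 = (-0.2361)·(-2) + (-0.5115)·(-4) + (-0.8262)·(-2) = 4.1705.
u_3 = v_3 + 0.9177·q_1 − 4.1705·q_2 = (-1.6471, -1.2353, 1.2353).
‖u_3‖ = 2.4010, so q_3 = (-0.6860, -0.5145, 0.5145).

Q = [[-0.6882, -0.2361, -0.6860], [0.6882, -0.5115, -0.5145], [-0.2294, -0.8262, 0.5145]], R = [[4.3589, -0.9177, -0.9177], [0.0000, 2.6754, 4.1705], [0.0000, 0.0000, 2.4010]]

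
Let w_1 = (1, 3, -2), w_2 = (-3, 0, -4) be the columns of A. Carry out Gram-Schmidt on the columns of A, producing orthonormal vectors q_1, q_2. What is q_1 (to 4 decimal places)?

q_1 = (0.2673, 0.8018, -0.5345)

w_1 = (1, 3, -2); ‖w_1‖ = 3.7417, so q_1 = (0.2673, 0.8018, -0.5345).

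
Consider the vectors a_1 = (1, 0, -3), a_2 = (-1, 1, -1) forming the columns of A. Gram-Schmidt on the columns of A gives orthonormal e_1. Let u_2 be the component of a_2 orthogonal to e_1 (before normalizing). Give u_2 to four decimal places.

a_1 = (1, 0, -3); ‖a_1‖ = 3.1623, so e_1 = (0.3162, 0.0000, -0.9487).
e_1·a_2 = 0.3162·(-1) + 0.0000·1 + (-0.9487)·(-1) = 0.6325.
u_2 = a_2 − 0.6325·e_1 = (-1.2000, 1.0000, -0.4000).

u_2 = (-1.2000, 1.0000, -0.4000)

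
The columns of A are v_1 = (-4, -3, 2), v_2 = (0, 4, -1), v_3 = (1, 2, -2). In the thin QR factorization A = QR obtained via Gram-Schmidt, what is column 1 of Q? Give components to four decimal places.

e_1 = (-0.7428, -0.5571, 0.3714)

v_1 = (-4, -3, 2); ‖v_1‖ = 5.3852, so e_1 = (-0.7428, -0.5571, 0.3714).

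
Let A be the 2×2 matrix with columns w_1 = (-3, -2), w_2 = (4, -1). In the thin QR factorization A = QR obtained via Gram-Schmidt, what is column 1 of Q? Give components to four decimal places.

e_1 = (-0.8321, -0.5547)

w_1 = (-3, -2); ‖w_1‖ = 3.6056, so e_1 = (-0.8321, -0.5547).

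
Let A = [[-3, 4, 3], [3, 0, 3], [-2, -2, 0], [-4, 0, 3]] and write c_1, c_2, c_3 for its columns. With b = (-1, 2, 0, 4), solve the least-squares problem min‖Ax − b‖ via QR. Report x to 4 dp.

x = (-0.0706, -0.7401, 0.8531)

e_1 = c_1/‖c_1‖ = (-3, 3, -2, -4)/6.1644 = (-0.4867, 0.4867, -0.3244, -0.6489).
r_{12} = e_1·c_2 = -1.2978.
u_2 = c_2 + 1.2978·e_1 = (3.3684, 0.6316, -2.4211, -0.8421).
‖u_2‖ = 4.2797, so e_2 = (0.7871, 0.1476, -0.5657, -0.1968).
r_{13} = e_1·c_3 = -1.9467; r_{23} = e_2·c_3 = 2.2136.
u_3 = c_3 + 1.9467·e_1 − 2.2136·e_2 = (0.3103, 3.6207, 0.6207, 2.1724).
‖u_3‖ = 4.2791, so e_3 = (0.0725, 0.8461, 0.1451, 0.5077).
Qᵀb = (-1.1355, -1.2790, 3.6505).
Back-substitute: x_3 = 3.6505/4.2791 = 0.8531.
x_2 = (-1.2790 − 2.2136·0.8531)/4.2797 = -0.7401.
x_1 = (-1.1355 + 1.2978·(-0.7401) + 1.9467·0.8531)/6.1644 = -0.0706.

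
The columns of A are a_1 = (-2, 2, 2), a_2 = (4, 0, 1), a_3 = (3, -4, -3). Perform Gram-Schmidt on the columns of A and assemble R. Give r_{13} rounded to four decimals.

r_{13} = -5.7735

a_1 = (-2, 2, 2); ‖a_1‖ = 3.4641, so q_1 = (-0.5774, 0.5774, 0.5774).
r_{13} = q_1·a_3 = -5.7735.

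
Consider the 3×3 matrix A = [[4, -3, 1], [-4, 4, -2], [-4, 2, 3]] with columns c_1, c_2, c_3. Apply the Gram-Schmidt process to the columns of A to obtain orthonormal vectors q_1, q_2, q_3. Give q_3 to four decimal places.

c_1 = (4, -4, -4); ‖c_1‖ = 6.9282, so q_1 = (0.5774, -0.5774, -0.5774).
q_1·c_2 = 0.5774·(-3) + (-0.5774)·4 + (-0.5774)·2 = -5.1962.
u_2 = c_2 + 5.1962·q_1 = (0.0000, 1.0000, -1.0000).
‖u_2‖ = 1.4142, so q_2 = (0.0000, 0.7071, -0.7071).
q_1·c_3 = 0.5774·1 + (-0.5774)·(-2) + (-0.5774)·3 = 0.0000; q_2·c_3 = 0.0000·1 + 0.7071·(-2) + (-0.7071)·3 = -3.5355.
u_3 = c_3 − 0.0000·q_1 + 3.5355·q_2 = (1.0000, 0.5000, 0.5000).
‖u_3‖ = 1.2247, so q_3 = (0.8165, 0.4082, 0.4082).

q_3 = (0.8165, 0.4082, 0.4082)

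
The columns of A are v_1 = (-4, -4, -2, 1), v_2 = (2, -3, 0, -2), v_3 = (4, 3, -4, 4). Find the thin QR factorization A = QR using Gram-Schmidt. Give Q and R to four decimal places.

Q = [[-0.6576, 0.5392, 0.4912], [-0.6576, -0.6773, -0.0104], [-0.3288, 0.0263, -0.7084], [0.1644, -0.4998, 0.5068]], R = [[6.0828, 0.3288, -2.6304], [0.0000, 4.1100, -1.9794], [0.0000, 0.0000, 6.7944]]

v_1 = (-4, -4, -2, 1); ‖v_1‖ = 6.0828, so q_1 = (-0.6576, -0.6576, -0.3288, 0.1644).
q_1·v_2 = (-0.6576)·2 + (-0.6576)·(-3) + (-0.3288)·0 + 0.1644·(-2) = 0.3288.
u_2 = v_2 − 0.3288·q_1 = (2.2162, -2.7838, 0.1081, -2.0541).
‖u_2‖ = 4.1100, so q_2 = (0.5392, -0.6773, 0.0263, -0.4998).
q_1·v_3 = (-0.6576)·4 + (-0.6576)·3 + (-0.3288)·(-4) + 0.1644·4 = -2.6304; q_2·v_3 = 0.5392·4 + (-0.6773)·3 + 0.0263·(-4) + (-0.4998)·4 = -1.9794.
u_3 = v_3 + 2.6304·q_1 + 1.9794·q_2 = (3.3376, -0.0704, -4.8128, 3.4432).
‖u_3‖ = 6.7944, so q_3 = (0.4912, -0.0104, -0.7084, 0.5068).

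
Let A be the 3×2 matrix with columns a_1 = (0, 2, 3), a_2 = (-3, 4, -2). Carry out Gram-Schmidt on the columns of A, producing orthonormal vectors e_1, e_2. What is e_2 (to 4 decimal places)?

a_1 = (0, 2, 3); ‖a_1‖ = 3.6056, so e_1 = (0.0000, 0.5547, 0.8321).
e_1·a_2 = 0.0000·(-3) + 0.5547·4 + 0.8321·(-2) = 0.5547.
u_2 = a_2 − 0.5547·e_1 = (-3.0000, 3.6923, -2.4615).
‖u_2‖ = 5.3565, so e_2 = (-0.5601, 0.6893, -0.4595).

e_2 = (-0.5601, 0.6893, -0.4595)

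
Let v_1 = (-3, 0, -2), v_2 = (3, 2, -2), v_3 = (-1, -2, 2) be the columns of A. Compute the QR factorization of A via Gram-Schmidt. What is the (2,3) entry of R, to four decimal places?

v_1 = (-3, 0, -2); ‖v_1‖ = 3.6056, so e_1 = (-0.8321, 0.0000, -0.5547).
e_1·v_2 = (-0.8321)·3 + 0.0000·2 + (-0.5547)·(-2) = -1.3868.
u_2 = v_2 + 1.3868·e_1 = (1.8462, 2.0000, -2.7692).
‖u_2‖ = 3.8829, so e_2 = (0.4755, 0.5151, -0.7132).
r_{23} = e_2·v_3 = -2.9320.

r_{23} = -2.9320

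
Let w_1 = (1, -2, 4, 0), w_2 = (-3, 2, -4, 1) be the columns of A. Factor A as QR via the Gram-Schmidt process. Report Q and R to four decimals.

Q = [[0.2182, -0.8685], [-0.4364, -0.0869], [0.8729, 0.1737], [0.0000, 0.4560]], R = [[4.5826, -5.0190], [0.0000, 2.1931]]

w_1 = (1, -2, 4, 0); ‖w_1‖ = 4.5826, so e_1 = (0.2182, -0.4364, 0.8729, 0.0000).
e_1·w_2 = 0.2182·(-3) + (-0.4364)·2 + 0.8729·(-4) + 0.0000·1 = -5.0190.
u_2 = w_2 + 5.0190·e_1 = (-1.9048, -0.1905, 0.3810, 1.0000).
‖u_2‖ = 2.1931, so e_2 = (-0.8685, -0.0869, 0.1737, 0.4560).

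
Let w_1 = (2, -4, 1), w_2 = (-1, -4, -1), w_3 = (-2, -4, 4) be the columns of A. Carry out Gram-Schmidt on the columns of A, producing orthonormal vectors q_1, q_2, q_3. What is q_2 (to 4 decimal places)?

q_1 = w_1/‖w_1‖ = (2, -4, 1)/4.5826 = (0.4364, -0.8729, 0.2182).
r_{12} = q_1·w_2 = 2.8368.
u_2 = w_2 − 2.8368·q_1 = (-2.2381, -1.5238, -1.6190).
‖u_2‖ = 3.1547, so q_2 = (-0.7094, -0.4830, -0.5132).

q_2 = (-0.7094, -0.4830, -0.5132)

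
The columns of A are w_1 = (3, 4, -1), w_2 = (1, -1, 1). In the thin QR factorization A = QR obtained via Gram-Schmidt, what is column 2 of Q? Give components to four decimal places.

e_2 = (0.7295, -0.4104, 0.5472)

w_1 = (3, 4, -1); ‖w_1‖ = 5.0990, so e_1 = (0.5883, 0.7845, -0.1961).
e_1·w_2 = 0.5883·1 + 0.7845·(-1) + (-0.1961)·1 = -0.3922.
u_2 = w_2 + 0.3922·e_1 = (1.2308, -0.6923, 0.9231).
‖u_2‖ = 1.6871, so e_2 = (0.7295, -0.4104, 0.5472).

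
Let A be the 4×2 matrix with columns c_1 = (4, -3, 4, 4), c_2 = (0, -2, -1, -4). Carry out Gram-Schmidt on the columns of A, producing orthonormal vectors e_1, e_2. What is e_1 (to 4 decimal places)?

e_1 = (0.5298, -0.3974, 0.5298, 0.5298)

e_1 = c_1/‖c_1‖ = (4, -3, 4, 4)/7.5498 = (0.5298, -0.3974, 0.5298, 0.5298).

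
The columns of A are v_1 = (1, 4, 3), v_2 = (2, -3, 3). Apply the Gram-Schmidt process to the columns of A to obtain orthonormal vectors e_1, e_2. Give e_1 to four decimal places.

v_1 = (1, 4, 3); ‖v_1‖ = 5.0990, so e_1 = (0.1961, 0.7845, 0.5883).

e_1 = (0.1961, 0.7845, 0.5883)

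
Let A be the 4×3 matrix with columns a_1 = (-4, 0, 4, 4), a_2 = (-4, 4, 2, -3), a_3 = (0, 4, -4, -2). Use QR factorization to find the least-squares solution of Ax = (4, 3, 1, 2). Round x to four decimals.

x = (0.1864, -0.3421, 0.3684)

q_1 = a_1/‖a_1‖ = (-4, 0, 4, 4)/6.9282 = (-0.5774, 0.0000, 0.5774, 0.5774).
r_{12} = q_1·a_2 = 1.7321.
u_2 = a_2 − 1.7321·q_1 = (-3.0000, 4.0000, 1.0000, -4.0000).
‖u_2‖ = 6.4807, so q_2 = (-0.4629, 0.6172, 0.1543, -0.6172).
r_{13} = q_1·a_3 = -3.4641; r_{23} = q_2·a_3 = 3.0861.
u_3 = a_3 + 3.4641·q_1 − 3.0861·q_2 = (-0.5714, 2.0952, -2.4762, 1.9048).
‖u_3‖ = 3.8048, so q_3 = (-0.1502, 0.5507, -0.6508, 0.5006).
Qᵀb = (-0.5774, -1.0801, 1.4018).
Back-substitute: x_3 = 1.4018/3.8048 = 0.3684.
x_2 = (-1.0801 − 3.0861·0.3684)/6.4807 = -0.3421.
x_1 = (-0.5774 − 1.7321·(-0.3421) + 3.4641·0.3684)/6.9282 = 0.1864.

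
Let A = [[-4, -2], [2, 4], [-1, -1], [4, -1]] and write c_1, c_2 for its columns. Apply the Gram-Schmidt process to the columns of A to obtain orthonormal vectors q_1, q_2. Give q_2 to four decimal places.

q_2 = (-0.1424, 0.7897, -0.1554, -0.5761)

q_1 = c_1/‖c_1‖ = (-4, 2, -1, 4)/6.0828 = (-0.6576, 0.3288, -0.1644, 0.6576).
r_{12} = q_1·c_2 = 2.1372.
u_2 = c_2 − 2.1372·q_1 = (-0.5946, 3.2973, -0.6486, -2.4054).
‖u_2‖ = 4.1752, so q_2 = (-0.1424, 0.7897, -0.1554, -0.5761).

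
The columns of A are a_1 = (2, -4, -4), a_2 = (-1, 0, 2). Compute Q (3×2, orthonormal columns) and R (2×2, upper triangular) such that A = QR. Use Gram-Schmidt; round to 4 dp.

Q = [[0.3333, -0.2981], [-0.6667, -0.7454], [-0.6667, 0.5963]], R = [[6.0000, -1.6667], [0.0000, 1.4907]]

a_1 = (2, -4, -4); ‖a_1‖ = 6.0000, so q_1 = (0.3333, -0.6667, -0.6667).
q_1·a_2 = 0.3333·(-1) + (-0.6667)·0 + (-0.6667)·2 = -1.6667.
u_2 = a_2 + 1.6667·q_1 = (-0.4444, -1.1111, 0.8889).
‖u_2‖ = 1.4907, so q_2 = (-0.2981, -0.7454, 0.5963).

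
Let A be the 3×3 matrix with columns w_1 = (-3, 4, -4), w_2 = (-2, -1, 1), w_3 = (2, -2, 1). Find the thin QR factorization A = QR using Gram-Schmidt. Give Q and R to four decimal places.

w_1 = (-3, 4, -4); ‖w_1‖ = 6.4031, so e_1 = (-0.4685, 0.6247, -0.6247).
e_1·w_2 = (-0.4685)·(-2) + 0.6247·(-1) + (-0.6247)·1 = -0.3123.
u_2 = w_2 + 0.3123·e_1 = (-2.1463, -0.8049, 0.8049).
‖u_2‖ = 2.4295, so e_2 = (-0.8835, -0.3313, 0.3313).
e_1·w_3 = (-0.4685)·2 + 0.6247·(-2) + (-0.6247)·1 = -2.8111; e_2·w_3 = (-0.8835)·2 + (-0.3313)·(-2) + 0.3313·1 = -0.7730.
u_3 = w_3 + 2.8111·e_1 + 0.7730·e_2 = (0.0000, -0.5000, -0.5000).
‖u_3‖ = 0.7071, so e_3 = (0.0000, -0.7071, -0.7071).

Q = [[-0.4685, -0.8835, 0.0000], [0.6247, -0.3313, -0.7071], [-0.6247, 0.3313, -0.7071]], R = [[6.4031, -0.3123, -2.8111], [0.0000, 2.4295, -0.7730], [0.0000, 0.0000, 0.7071]]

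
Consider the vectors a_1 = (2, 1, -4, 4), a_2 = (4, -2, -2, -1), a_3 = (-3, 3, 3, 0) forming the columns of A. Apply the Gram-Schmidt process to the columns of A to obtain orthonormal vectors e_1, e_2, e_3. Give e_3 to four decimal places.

e_1 = a_1/‖a_1‖ = (2, 1, -4, 4)/6.0828 = (0.3288, 0.1644, -0.6576, 0.6576).
r_{12} = e_1·a_2 = 1.6440.
u_2 = a_2 − 1.6440·e_1 = (3.4595, -2.2703, -0.9189, -2.0811).
‖u_2‖ = 4.7220, so e_2 = (0.7326, -0.4808, -0.1946, -0.4407).
r_{13} = e_1·a_3 = -2.4660; r_{23} = e_2·a_3 = -4.2240.
u_3 = a_3 + 2.4660·e_1 + 4.2240·e_2 = (0.9055, 1.3745, 0.5564, -0.2400).
‖u_3‖ = 1.7540, so e_3 = (0.5162, 0.7837, 0.3172, -0.1368).

e_3 = (0.5162, 0.7837, 0.3172, -0.1368)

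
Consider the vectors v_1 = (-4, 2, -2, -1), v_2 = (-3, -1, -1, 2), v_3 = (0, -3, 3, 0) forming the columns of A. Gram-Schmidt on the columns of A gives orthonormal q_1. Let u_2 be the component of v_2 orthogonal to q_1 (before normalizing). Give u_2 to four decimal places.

u_2 = (-1.4000, -1.8000, -0.2000, 2.4000)

q_1 = v_1/‖v_1‖ = (-4, 2, -2, -1)/5.0000 = (-0.8000, 0.4000, -0.4000, -0.2000).
r_{12} = q_1·v_2 = 2.0000.
u_2 = v_2 − 2.0000·q_1 = (-1.4000, -1.8000, -0.2000, 2.4000).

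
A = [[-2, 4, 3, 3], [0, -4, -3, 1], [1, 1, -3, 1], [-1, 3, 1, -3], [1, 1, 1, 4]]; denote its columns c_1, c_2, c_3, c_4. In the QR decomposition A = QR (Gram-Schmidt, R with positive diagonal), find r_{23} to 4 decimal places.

r_{23} = 2.3953

q_1 = c_1/‖c_1‖ = (-2, 0, 1, -1, 1)/2.6458 = (-0.7559, 0.0000, 0.3780, -0.3780, 0.3780).
r_{12} = q_1·c_2 = -3.4017.
u_2 = c_2 + 3.4017·q_1 = (1.4286, -4.0000, 2.2857, 1.7143, 2.2857).
‖u_2‖ = 5.6061, so q_2 = (0.2548, -0.7135, 0.4077, 0.3058, 0.4077).
r_{23} = q_2·c_3 = 2.3953.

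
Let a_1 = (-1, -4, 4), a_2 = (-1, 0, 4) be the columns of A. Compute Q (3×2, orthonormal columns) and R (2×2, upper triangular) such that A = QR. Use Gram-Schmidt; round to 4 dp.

Q = [[-0.1741, -0.1689], [-0.6963, 0.7177], [0.6963, 0.6755]], R = [[5.7446, 2.9593], [0.0000, 2.8710]]

a_1 = (-1, -4, 4); ‖a_1‖ = 5.7446, so q_1 = (-0.1741, -0.6963, 0.6963).
q_1·a_2 = (-0.1741)·(-1) + (-0.6963)·0 + 0.6963·4 = 2.9593.
u_2 = a_2 − 2.9593·q_1 = (-0.4848, 2.0606, 1.9394).
‖u_2‖ = 2.8710, so q_2 = (-0.1689, 0.7177, 0.6755).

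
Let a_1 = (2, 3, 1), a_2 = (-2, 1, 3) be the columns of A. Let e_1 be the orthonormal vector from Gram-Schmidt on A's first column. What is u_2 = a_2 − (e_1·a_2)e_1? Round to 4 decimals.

a_1 = (2, 3, 1); ‖a_1‖ = 3.7417, so e_1 = (0.5345, 0.8018, 0.2673).
e_1·a_2 = 0.5345·(-2) + 0.8018·1 + 0.2673·3 = 0.5345.
u_2 = a_2 − 0.5345·e_1 = (-2.2857, 0.5714, 2.8571).

u_2 = (-2.2857, 0.5714, 2.8571)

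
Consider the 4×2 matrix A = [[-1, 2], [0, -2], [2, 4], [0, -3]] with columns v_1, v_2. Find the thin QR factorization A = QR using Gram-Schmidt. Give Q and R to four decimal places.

Q = [[-0.4472, 0.6300], [0.0000, -0.3937], [0.8944, 0.3150], [0.0000, -0.5906]], R = [[2.2361, 2.6833], [0.0000, 5.0794]]

e_1 = v_1/‖v_1‖ = (-1, 0, 2, 0)/2.2361 = (-0.4472, 0.0000, 0.8944, 0.0000).
r_{12} = e_1·v_2 = 2.6833.
u_2 = v_2 − 2.6833·e_1 = (3.2000, -2.0000, 1.6000, -3.0000).
‖u_2‖ = 5.0794, so e_2 = (0.6300, -0.3937, 0.3150, -0.5906).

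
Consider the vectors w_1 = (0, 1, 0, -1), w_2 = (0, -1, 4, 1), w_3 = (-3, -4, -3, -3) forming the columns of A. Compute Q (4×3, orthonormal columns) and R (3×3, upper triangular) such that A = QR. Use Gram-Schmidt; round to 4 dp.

Q = [[0.0000, 0.0000, -0.5183], [0.7071, 0.0000, -0.6047], [0.0000, 1.0000, 0.0000], [-0.7071, 0.0000, -0.6047]], R = [[1.4142, -1.4142, -0.7071], [0.0000, 4.0000, -3.0000], [0.0000, 0.0000, 5.7879]]

w_1 = (0, 1, 0, -1); ‖w_1‖ = 1.4142, so q_1 = (0.0000, 0.7071, 0.0000, -0.7071).
q_1·w_2 = 0.0000·0 + 0.7071·(-1) + 0.0000·4 + (-0.7071)·1 = -1.4142.
u_2 = w_2 + 1.4142·q_1 = (0.0000, 0.0000, 4.0000, 0.0000).
‖u_2‖ = 4.0000, so q_2 = (0.0000, 0.0000, 1.0000, 0.0000).
q_1·w_3 = 0.0000·(-3) + 0.7071·(-4) + 0.0000·(-3) + (-0.7071)·(-3) = -0.7071; q_2·w_3 = 0.0000·(-3) + (0.0000)·(-4) + 1.0000·(-3) + 0.0000·(-3) = -3.0000.
u_3 = w_3 + 0.7071·q_1 + 3.0000·q_2 = (-3.0000, -3.5000, 0.0000, -3.5000).
‖u_3‖ = 5.7879, so q_3 = (-0.5183, -0.6047, 0.0000, -0.6047).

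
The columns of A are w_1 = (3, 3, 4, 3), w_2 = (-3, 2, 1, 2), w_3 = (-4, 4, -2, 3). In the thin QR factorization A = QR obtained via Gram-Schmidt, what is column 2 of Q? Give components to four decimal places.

w_1 = (3, 3, 4, 3); ‖w_1‖ = 6.5574, so q_1 = (0.4575, 0.4575, 0.6100, 0.4575).
q_1·w_2 = 0.4575·(-3) + 0.4575·2 + 0.6100·1 + 0.4575·2 = 1.0675.
u_2 = w_2 − 1.0675·q_1 = (-3.4884, 1.5116, 0.3488, 1.5116).
‖u_2‖ = 4.1061, so q_2 = (-0.8495, 0.3681, 0.0850, 0.3681).

q_2 = (-0.8495, 0.3681, 0.0850, 0.3681)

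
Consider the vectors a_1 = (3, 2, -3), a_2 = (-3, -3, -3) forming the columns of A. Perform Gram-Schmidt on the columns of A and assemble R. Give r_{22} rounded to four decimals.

a_1 = (3, 2, -3); ‖a_1‖ = 4.6904, so q_1 = (0.6396, 0.4264, -0.6396).
q_1·a_2 = 0.6396·(-3) + 0.4264·(-3) + (-0.6396)·(-3) = -1.2792.
u_2 = a_2 + 1.2792·q_1 = (-2.1818, -2.4545, -3.8182).
r_{22} = ‖u_2‖ = 5.0362.

r_{22} = 5.0362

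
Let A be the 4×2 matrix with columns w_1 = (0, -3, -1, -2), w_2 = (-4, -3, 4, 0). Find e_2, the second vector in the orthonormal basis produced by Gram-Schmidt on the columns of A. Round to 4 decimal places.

e_1 = w_1/‖w_1‖ = (0, -3, -1, -2)/3.7417 = (0.0000, -0.8018, -0.2673, -0.5345).
r_{12} = e_1·w_2 = 1.3363.
u_2 = w_2 − 1.3363·e_1 = (-4.0000, -1.9286, 4.3571, 0.7143).
‖u_2‖ = 6.2621, so e_2 = (-0.6388, -0.3080, 0.6958, 0.1141).

e_2 = (-0.6388, -0.3080, 0.6958, 0.1141)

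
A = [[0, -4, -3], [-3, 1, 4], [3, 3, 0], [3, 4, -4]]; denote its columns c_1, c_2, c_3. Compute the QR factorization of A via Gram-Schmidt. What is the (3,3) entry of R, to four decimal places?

c_1 = (0, -3, 3, 3); ‖c_1‖ = 5.1962, so e_1 = (0.0000, -0.5774, 0.5774, 0.5774).
e_1·c_2 = 0.0000·(-4) + (-0.5774)·1 + 0.5774·3 + 0.5774·4 = 3.4641.
u_2 = c_2 − 3.4641·e_1 = (-4.0000, 3.0000, 1.0000, 2.0000).
‖u_2‖ = 5.4772, so e_2 = (-0.7303, 0.5477, 0.1826, 0.3651).
e_1·c_3 = 0.0000·(-3) + (-0.5774)·4 + 0.5774·0 + 0.5774·(-4) = -4.6188; e_2·c_3 = (-0.7303)·(-3) + 0.5477·4 + 0.1826·0 + 0.3651·(-4) = 2.9212.
u_3 = c_3 + 4.6188·e_1 − 2.9212·e_2 = (-0.8667, -0.2667, 2.1333, -2.4000).
r_{33} = ‖u_3‖ = 3.3367.

r_{33} = 3.3367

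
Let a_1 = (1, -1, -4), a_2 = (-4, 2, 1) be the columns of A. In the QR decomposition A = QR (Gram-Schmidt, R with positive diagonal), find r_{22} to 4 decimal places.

r_{22} = 3.9299

a_1 = (1, -1, -4); ‖a_1‖ = 4.2426, so e_1 = (0.2357, -0.2357, -0.9428).
e_1·a_2 = 0.2357·(-4) + (-0.2357)·2 + (-0.9428)·1 = -2.3570.
u_2 = a_2 + 2.3570·e_1 = (-3.4444, 1.4444, -1.2222).
r_{22} = ‖u_2‖ = 3.9299.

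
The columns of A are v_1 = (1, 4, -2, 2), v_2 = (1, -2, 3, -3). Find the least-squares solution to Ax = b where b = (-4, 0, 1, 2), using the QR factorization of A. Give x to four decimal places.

x = (-0.8364, -0.9953)

v_1 = (1, 4, -2, 2); ‖v_1‖ = 5.0000, so e_1 = (0.2000, 0.8000, -0.4000, 0.4000).
e_1·v_2 = 0.2000·1 + 0.8000·(-2) + (-0.4000)·3 + 0.4000·(-3) = -3.8000.
u_2 = v_2 + 3.8000·e_1 = (1.7600, 1.0400, 1.4800, -1.4800).
‖u_2‖ = 2.9257, so e_2 = (0.6016, 0.3555, 0.5059, -0.5059).
Qᵀb = (-0.4000, -2.9121).
Back-substitute: x_2 = -2.9121/2.9257 = -0.9953.
x_1 = (-0.4000 + 3.8000·(-0.9953))/5.0000 = -0.8364.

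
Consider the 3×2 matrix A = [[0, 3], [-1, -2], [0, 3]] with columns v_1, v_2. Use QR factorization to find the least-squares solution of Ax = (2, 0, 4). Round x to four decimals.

v_1 = (0, -1, 0); ‖v_1‖ = 1.0000, so q_1 = (0.0000, -1.0000, 0.0000).
q_1·v_2 = 0.0000·3 + (-1.0000)·(-2) + 0.0000·3 = 2.0000.
u_2 = v_2 − 2.0000·q_1 = (3.0000, 0.0000, 3.0000).
‖u_2‖ = 4.2426, so q_2 = (0.7071, 0.0000, 0.7071).
Qᵀb = (0.0000, 4.2426).
Back-substitute: x_2 = 4.2426/4.2426 = 1.0000.
x_1 = (0.0000 − 2.0000·1.0000)/1.0000 = -2.0000.

x = (-2.0000, 1.0000)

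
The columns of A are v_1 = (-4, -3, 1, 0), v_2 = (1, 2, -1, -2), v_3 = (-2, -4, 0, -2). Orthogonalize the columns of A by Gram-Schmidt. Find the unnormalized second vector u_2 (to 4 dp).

u_2 = (-0.6923, 0.7308, -0.5769, -2.0000)

q_1 = v_1/‖v_1‖ = (-4, -3, 1, 0)/5.0990 = (-0.7845, -0.5883, 0.1961, 0.0000).
r_{12} = q_1·v_2 = -2.1573.
u_2 = v_2 + 2.1573·q_1 = (-0.6923, 0.7308, -0.5769, -2.0000).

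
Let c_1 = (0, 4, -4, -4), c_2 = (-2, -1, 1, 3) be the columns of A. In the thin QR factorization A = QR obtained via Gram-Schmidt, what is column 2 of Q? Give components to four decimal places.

q_2 = (-0.7746, 0.2582, -0.2582, 0.5164)

c_1 = (0, 4, -4, -4); ‖c_1‖ = 6.9282, so q_1 = (0.0000, 0.5774, -0.5774, -0.5774).
q_1·c_2 = 0.0000·(-2) + 0.5774·(-1) + (-0.5774)·1 + (-0.5774)·3 = -2.8868.
u_2 = c_2 + 2.8868·q_1 = (-2.0000, 0.6667, -0.6667, 1.3333).
‖u_2‖ = 2.5820, so q_2 = (-0.7746, 0.2582, -0.2582, 0.5164).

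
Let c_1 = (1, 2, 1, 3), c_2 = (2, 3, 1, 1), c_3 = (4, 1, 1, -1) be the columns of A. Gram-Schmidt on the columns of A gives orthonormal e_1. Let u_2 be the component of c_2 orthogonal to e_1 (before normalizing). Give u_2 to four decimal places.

c_1 = (1, 2, 1, 3); ‖c_1‖ = 3.8730, so e_1 = (0.2582, 0.5164, 0.2582, 0.7746).
e_1·c_2 = 0.2582·2 + 0.5164·3 + 0.2582·1 + 0.7746·1 = 3.0984.
u_2 = c_2 − 3.0984·e_1 = (1.2000, 1.4000, 0.2000, -1.4000).

u_2 = (1.2000, 1.4000, 0.2000, -1.4000)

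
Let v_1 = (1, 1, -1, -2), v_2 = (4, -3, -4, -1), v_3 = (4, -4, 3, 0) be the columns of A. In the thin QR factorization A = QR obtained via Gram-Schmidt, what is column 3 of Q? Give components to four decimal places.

q_1 = v_1/‖v_1‖ = (1, 1, -1, -2)/2.6458 = (0.3780, 0.3780, -0.3780, -0.7559).
r_{12} = q_1·v_2 = 2.6458.
u_2 = v_2 − 2.6458·q_1 = (3.0000, -4.0000, -3.0000, 1.0000).
‖u_2‖ = 5.9161, so q_2 = (0.5071, -0.6761, -0.5071, 0.1690).
r_{13} = q_1·v_3 = -1.1339; r_{23} = q_2·v_3 = 3.2116.
u_3 = v_3 + 1.1339·q_1 − 3.2116·q_2 = (2.8000, -1.4000, 4.2000, -1.4000).
‖u_3‖ = 5.4222, so q_3 = (0.5164, -0.2582, 0.7746, -0.2582).

q_3 = (0.5164, -0.2582, 0.7746, -0.2582)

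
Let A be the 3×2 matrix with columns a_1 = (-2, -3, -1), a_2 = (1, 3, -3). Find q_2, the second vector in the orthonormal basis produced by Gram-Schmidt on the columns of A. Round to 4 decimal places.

q_2 = (-0.0376, 0.3385, -0.9402)

a_1 = (-2, -3, -1); ‖a_1‖ = 3.7417, so q_1 = (-0.5345, -0.8018, -0.2673).
q_1·a_2 = (-0.5345)·1 + (-0.8018)·3 + (-0.2673)·(-3) = -2.1381.
u_2 = a_2 + 2.1381·q_1 = (-0.1429, 1.2857, -3.5714).
‖u_2‖ = 3.7985, so q_2 = (-0.0376, 0.3385, -0.9402).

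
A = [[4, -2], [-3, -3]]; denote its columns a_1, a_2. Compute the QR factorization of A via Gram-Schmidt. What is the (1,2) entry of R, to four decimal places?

e_1 = a_1/‖a_1‖ = (4, -3)/5.0000 = (0.8000, -0.6000).
r_{12} = e_1·a_2 = 0.2000.

r_{12} = 0.2000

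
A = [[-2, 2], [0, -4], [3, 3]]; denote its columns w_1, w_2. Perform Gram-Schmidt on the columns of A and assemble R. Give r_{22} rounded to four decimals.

r_{22} = 5.2035

w_1 = (-2, 0, 3); ‖w_1‖ = 3.6056, so q_1 = (-0.5547, 0.0000, 0.8321).
q_1·w_2 = (-0.5547)·2 + 0.0000·(-4) + 0.8321·3 = 1.3868.
u_2 = w_2 − 1.3868·q_1 = (2.7692, -4.0000, 1.8462).
r_{22} = ‖u_2‖ = 5.2035.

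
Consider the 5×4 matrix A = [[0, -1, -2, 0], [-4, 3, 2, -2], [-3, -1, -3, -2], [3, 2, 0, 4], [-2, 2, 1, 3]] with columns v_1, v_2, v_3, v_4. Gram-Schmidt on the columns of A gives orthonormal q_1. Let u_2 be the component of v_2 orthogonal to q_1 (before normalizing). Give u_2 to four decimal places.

q_1 = v_1/‖v_1‖ = (0, -4, -3, 3, -2)/6.1644 = (0.0000, -0.6489, -0.4867, 0.4867, -0.3244).
r_{12} = q_1·v_2 = -1.1355.
u_2 = v_2 + 1.1355·q_1 = (-1.0000, 2.2632, -1.5526, 2.5526, 1.6316).

u_2 = (-1.0000, 2.2632, -1.5526, 2.5526, 1.6316)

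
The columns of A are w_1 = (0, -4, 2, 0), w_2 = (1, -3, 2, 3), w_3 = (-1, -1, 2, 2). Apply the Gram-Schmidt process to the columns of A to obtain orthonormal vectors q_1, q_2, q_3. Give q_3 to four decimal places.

q_1 = w_1/‖w_1‖ = (0, -4, 2, 0)/4.4721 = (0.0000, -0.8944, 0.4472, 0.0000).
r_{12} = q_1·w_2 = 3.5777.
u_2 = w_2 − 3.5777·q_1 = (1.0000, 0.2000, 0.4000, 3.0000).
‖u_2‖ = 3.1937, so q_2 = (0.3131, 0.0626, 0.1252, 0.9393).
r_{13} = q_1·w_3 = 1.7889; r_{23} = q_2·w_3 = 1.7534.
u_3 = w_3 − 1.7889·q_1 − 1.7534·q_2 = (-1.5490, 0.4902, 0.9804, 0.3529).
‖u_3‖ = 1.9302, so q_3 = (-0.8025, 0.2540, 0.5079, 0.1829).

q_3 = (-0.8025, 0.2540, 0.5079, 0.1829)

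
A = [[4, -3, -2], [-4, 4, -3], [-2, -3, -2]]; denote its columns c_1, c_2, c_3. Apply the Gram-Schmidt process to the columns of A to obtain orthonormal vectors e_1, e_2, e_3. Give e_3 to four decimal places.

c_1 = (4, -4, -2); ‖c_1‖ = 6.0000, so e_1 = (0.6667, -0.6667, -0.3333).
e_1·c_2 = 0.6667·(-3) + (-0.6667)·4 + (-0.3333)·(-3) = -3.6667.
u_2 = c_2 + 3.6667·e_1 = (-0.5556, 1.5556, -4.2222).
‖u_2‖ = 4.5338, so e_2 = (-0.1225, 0.3431, -0.9313).
e_1·c_3 = 0.6667·(-2) + (-0.6667)·(-3) + (-0.3333)·(-2) = 1.3333; e_2·c_3 = (-0.1225)·(-2) + 0.3431·(-3) + (-0.9313)·(-2) = 1.0783.
u_3 = c_3 − 1.3333·e_1 − 1.0783·e_2 = (-2.7568, -2.4811, -0.5514).
‖u_3‖ = 3.7496, so e_3 = (-0.7352, -0.6617, -0.1470).

e_3 = (-0.7352, -0.6617, -0.1470)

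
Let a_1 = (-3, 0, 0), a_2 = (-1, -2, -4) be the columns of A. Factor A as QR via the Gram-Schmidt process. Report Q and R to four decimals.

a_1 = (-3, 0, 0); ‖a_1‖ = 3.0000, so q_1 = (-1.0000, 0.0000, 0.0000).
q_1·a_2 = (-1.0000)·(-1) + 0.0000·(-2) + 0.0000·(-4) = 1.0000.
u_2 = a_2 − 1.0000·q_1 = (0.0000, -2.0000, -4.0000).
‖u_2‖ = 4.4721, so q_2 = (0.0000, -0.4472, -0.8944).

Q = [[-1.0000, 0.0000], [0.0000, -0.4472], [0.0000, -0.8944]], R = [[3.0000, 1.0000], [0.0000, 4.4721]]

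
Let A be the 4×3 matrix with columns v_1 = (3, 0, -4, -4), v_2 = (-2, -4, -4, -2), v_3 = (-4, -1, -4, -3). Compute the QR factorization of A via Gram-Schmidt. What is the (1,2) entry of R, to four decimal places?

q_1 = v_1/‖v_1‖ = (3, 0, -4, -4)/6.4031 = (0.4685, 0.0000, -0.6247, -0.6247).
r_{12} = q_1·v_2 = 2.8111.

r_{12} = 2.8111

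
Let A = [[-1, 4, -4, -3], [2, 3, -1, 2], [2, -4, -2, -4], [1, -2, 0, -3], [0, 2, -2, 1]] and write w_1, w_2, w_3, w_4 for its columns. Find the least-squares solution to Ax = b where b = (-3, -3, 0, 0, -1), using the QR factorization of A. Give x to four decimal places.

x = (-0.7169, -0.6662, 0.0548, 0.2627)

w_1 = (-1, 2, 2, 1, 0); ‖w_1‖ = 3.1623, so e_1 = (-0.3162, 0.6325, 0.6325, 0.3162, 0.0000).
e_1·w_2 = (-0.3162)·4 + 0.6325·3 + 0.6325·(-4) + 0.3162·(-2) + 0.0000·2 = -2.5298.
u_2 = w_2 + 2.5298·e_1 = (3.2000, 4.6000, -2.4000, -1.2000, 2.0000).
‖u_2‖ = 6.5269, so e_2 = (0.4903, 0.7048, -0.3677, -0.1839, 0.3064).
e_1·w_3 = (-0.3162)·(-4) + 0.6325·(-1) + 0.6325·(-2) + 0.3162·0 + 0.0000·(-2) = -0.6325; e_2·w_3 = 0.4903·(-4) + 0.7048·(-1) + (-0.3677)·(-2) + (-0.1839)·0 + 0.3064·(-2) = -2.5433.
u_3 = w_3 + 0.6325·e_1 + 2.5433·e_2 = (-2.9531, 1.1925, -2.5352, -0.2676, -1.2207).
‖u_3‖ = 4.2581, so e_3 = (-0.6935, 0.2801, -0.5954, -0.0628, -0.2867).
e_1·w_4 = (-0.3162)·(-3) + 0.6325·2 + 0.6325·(-4) + 0.3162·(-3) + 0.0000·1 = -1.2649; e_2·w_4 = 0.4903·(-3) + 0.7048·2 + (-0.3677)·(-4) + (-0.1839)·(-3) + 0.3064·1 = 2.2676; e_3·w_4 = (-0.6935)·(-3) + 0.2801·2 + (-0.5954)·(-4) + (-0.0628)·(-3) + (-0.2867)·1 = 4.9241.
u_4 = w_4 + 1.2649·e_1 − 2.2676·e_2 − 4.9241·e_3 = (-1.0968, -0.1771, 0.5655, -1.8736, 1.7167).
‖u_4‖ = 2.8305, so e_4 = (-0.3875, -0.0626, 0.1998, -0.6619, 0.6065).
Qᵀb = (-0.9487, -3.8916, 1.5271, 0.7437).
Back-substitute: x_4 = 0.7437/2.8305 = 0.2627.
x_3 = (1.5271 − 4.9241·0.2627)/4.2581 = 0.0548.
x_2 = (-3.8916 + 2.5433·0.0548 − 2.2676·0.2627)/6.5269 = -0.6662.
x_1 = (-0.9487 + 2.5298·(-0.6662) + 0.6325·0.0548 + 1.2649·0.2627)/3.1623 = -0.7169.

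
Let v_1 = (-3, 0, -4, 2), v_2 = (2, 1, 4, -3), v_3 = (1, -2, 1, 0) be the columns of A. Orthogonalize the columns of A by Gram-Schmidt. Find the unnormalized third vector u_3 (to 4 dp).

v_1 = (-3, 0, -4, 2); ‖v_1‖ = 5.3852, so q_1 = (-0.5571, 0.0000, -0.7428, 0.3714).
q_1·v_2 = (-0.5571)·2 + 0.0000·1 + (-0.7428)·4 + 0.3714·(-3) = -5.1995.
u_2 = v_2 + 5.1995·q_1 = (-0.8966, 1.0000, 0.1379, -1.0690).
‖u_2‖ = 1.7221, so q_2 = (-0.5206, 0.5807, 0.0801, -0.6207).
q_1·v_3 = (-0.5571)·1 + 0.0000·(-2) + (-0.7428)·1 + 0.3714·0 = -1.2999; q_2·v_3 = (-0.5206)·1 + 0.5807·(-2) + 0.0801·1 + (-0.6207)·0 = -1.6019.
u_3 = v_3 + 1.2999·q_1 + 1.6019·q_2 = (-0.5581, -1.0698, 0.1628, -0.5116).

u_3 = (-0.5581, -1.0698, 0.1628, -0.5116)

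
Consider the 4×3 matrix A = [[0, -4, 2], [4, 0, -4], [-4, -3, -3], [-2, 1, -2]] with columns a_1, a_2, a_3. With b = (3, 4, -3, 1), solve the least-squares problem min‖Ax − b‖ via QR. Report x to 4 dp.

a_1 = (0, 4, -4, -2); ‖a_1‖ = 6.0000, so e_1 = (0.0000, 0.6667, -0.6667, -0.3333).
e_1·a_2 = 0.0000·(-4) + 0.6667·0 + (-0.6667)·(-3) + (-0.3333)·1 = 1.6667.
u_2 = a_2 − 1.6667·e_1 = (-4.0000, -1.1111, -1.8889, 1.5556).
‖u_2‖ = 4.8189, so e_2 = (-0.8301, -0.2306, -0.3920, 0.3228).
e_1·a_3 = 0.0000·2 + 0.6667·(-4) + (-0.6667)·(-3) + (-0.3333)·(-2) = 0.0000; e_2·a_3 = (-0.8301)·2 + (-0.2306)·(-4) + (-0.3920)·(-3) + 0.3228·(-2) = -0.2075.
u_3 = a_3 + 0.0000·e_1 + 0.2075·e_2 = (1.8278, -4.0478, -3.0813, -1.9330).
‖u_3‖ = 5.7408, so e_3 = (0.3184, -0.7051, -0.5367, -0.3367).
Qᵀb = (4.3333, -1.9137, -0.5918).
Back-substitute: x_3 = -0.5918/5.7408 = -0.1031.
x_2 = (-1.9137 + 0.2075·(-0.1031))/4.8189 = -0.4016.
x_1 = (4.3333 − 1.6667·(-0.4016) + 0.0000·(-0.1031))/6.0000 = 0.8338.

x = (0.8338, -0.4016, -0.1031)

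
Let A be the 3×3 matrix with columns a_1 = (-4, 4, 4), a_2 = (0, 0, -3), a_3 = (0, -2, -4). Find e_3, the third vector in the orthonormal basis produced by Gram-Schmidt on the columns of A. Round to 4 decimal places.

e_3 = (-0.7071, -0.7071, 0.0000)

a_1 = (-4, 4, 4); ‖a_1‖ = 6.9282, so e_1 = (-0.5774, 0.5774, 0.5774).
e_1·a_2 = (-0.5774)·0 + 0.5774·0 + 0.5774·(-3) = -1.7321.
u_2 = a_2 + 1.7321·e_1 = (-1.0000, 1.0000, -2.0000).
‖u_2‖ = 2.4495, so e_2 = (-0.4082, 0.4082, -0.8165).
e_1·a_3 = (-0.5774)·0 + 0.5774·(-2) + 0.5774·(-4) = -3.4641; e_2·a_3 = (-0.4082)·0 + 0.4082·(-2) + (-0.8165)·(-4) = 2.4495.
u_3 = a_3 + 3.4641·e_1 − 2.4495·e_2 = (-1.0000, -1.0000, 0.0000).
‖u_3‖ = 1.4142, so e_3 = (-0.7071, -0.7071, 0.0000).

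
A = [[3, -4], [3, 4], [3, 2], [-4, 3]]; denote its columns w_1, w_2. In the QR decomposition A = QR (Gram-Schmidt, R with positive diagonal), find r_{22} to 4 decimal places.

e_1 = w_1/‖w_1‖ = (3, 3, 3, -4)/6.5574 = (0.4575, 0.4575, 0.4575, -0.6100).
r_{12} = e_1·w_2 = -0.9150.
u_2 = w_2 + 0.9150·e_1 = (-3.5814, 4.4186, 2.4186, 2.4419).
r_{22} = ‖u_2‖ = 6.6455.

r_{22} = 6.6455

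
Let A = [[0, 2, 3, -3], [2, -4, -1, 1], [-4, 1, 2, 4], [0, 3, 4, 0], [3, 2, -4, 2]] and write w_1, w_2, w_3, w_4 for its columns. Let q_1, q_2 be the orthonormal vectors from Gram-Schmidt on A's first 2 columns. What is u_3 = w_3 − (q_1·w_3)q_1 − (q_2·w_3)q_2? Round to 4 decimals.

u_3 = (2.3011, 1.7705, -1.0947, 2.9516, -2.6400)

w_1 = (0, 2, -4, 0, 3); ‖w_1‖ = 5.3852, so q_1 = (0.0000, 0.3714, -0.7428, 0.0000, 0.5571).
q_1·w_2 = 0.0000·2 + 0.3714·(-4) + (-0.7428)·1 + 0.0000·3 + 0.5571·2 = -1.1142.
u_2 = w_2 + 1.1142·q_1 = (2.0000, -3.5862, 0.1724, 3.0000, 2.6207).
‖u_2‖ = 5.7235, so q_2 = (0.3494, -0.6266, 0.0301, 0.5242, 0.4579).
q_1·w_3 = 0.0000·3 + 0.3714·(-1) + (-0.7428)·2 + 0.0000·4 + 0.5571·(-4) = -4.0853; q_2·w_3 = 0.3494·3 + (-0.6266)·(-1) + 0.0301·2 + 0.5242·4 + 0.4579·(-4) = 2.0002.
u_3 = w_3 + 4.0853·q_1 − 2.0002·q_2 = (2.3011, 1.7705, -1.0947, 2.9516, -2.6400).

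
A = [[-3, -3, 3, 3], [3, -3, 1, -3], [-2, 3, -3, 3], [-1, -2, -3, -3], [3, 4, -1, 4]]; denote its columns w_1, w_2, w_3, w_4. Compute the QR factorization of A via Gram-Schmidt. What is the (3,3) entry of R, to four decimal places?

r_{33} = 4.5802

w_1 = (-3, 3, -2, -1, 3); ‖w_1‖ = 5.6569, so q_1 = (-0.5303, 0.5303, -0.3536, -0.1768, 0.5303).
q_1·w_2 = (-0.5303)·(-3) + 0.5303·(-3) + (-0.3536)·3 + (-0.1768)·(-2) + 0.5303·4 = 1.4142.
u_2 = w_2 − 1.4142·q_1 = (-2.2500, -3.7500, 3.5000, -1.7500, 3.2500).
‖u_2‖ = 6.7082, so q_2 = (-0.3354, -0.5590, 0.5217, -0.2609, 0.4845).
q_1·w_3 = (-0.5303)·3 + 0.5303·1 + (-0.3536)·(-3) + (-0.1768)·(-3) + 0.5303·(-1) = 0.0000; q_2·w_3 = (-0.3354)·3 + (-0.5590)·1 + 0.5217·(-3) + (-0.2609)·(-3) + 0.4845·(-1) = -2.8324.
u_3 = w_3 + 0.0000·q_1 + 2.8324·q_2 = (2.0500, -0.5833, -1.5222, -3.7389, 0.3722).
r_{33} = ‖u_3‖ = 4.5802.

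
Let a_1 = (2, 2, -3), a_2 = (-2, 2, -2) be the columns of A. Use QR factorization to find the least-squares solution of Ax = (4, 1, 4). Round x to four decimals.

x = (0.3571, -1.3452)

a_1 = (2, 2, -3); ‖a_1‖ = 4.1231, so q_1 = (0.4851, 0.4851, -0.7276).
q_1·a_2 = 0.4851·(-2) + 0.4851·2 + (-0.7276)·(-2) = 1.4552.
u_2 = a_2 − 1.4552·q_1 = (-2.7059, 1.2941, -0.9412).
‖u_2‖ = 3.1436, so q_2 = (-0.8608, 0.4117, -0.2994).
Qᵀb = (-0.4851, -4.2289).
Back-substitute: x_2 = -4.2289/3.1436 = -1.3452.
x_1 = (-0.4851 − 1.4552·(-1.3452))/4.1231 = 0.3571.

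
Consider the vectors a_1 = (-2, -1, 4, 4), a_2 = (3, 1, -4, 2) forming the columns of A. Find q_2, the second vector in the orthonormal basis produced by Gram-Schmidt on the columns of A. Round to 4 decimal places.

a_1 = (-2, -1, 4, 4); ‖a_1‖ = 6.0828, so q_1 = (-0.3288, -0.1644, 0.6576, 0.6576).
q_1·a_2 = (-0.3288)·3 + (-0.1644)·1 + 0.6576·(-4) + 0.6576·2 = -2.4660.
u_2 = a_2 + 2.4660·q_1 = (2.1892, 0.5946, -2.3784, 3.6216).
‖u_2‖ = 4.8907, so q_2 = (0.4476, 0.1216, -0.4863, 0.7405).

q_2 = (0.4476, 0.1216, -0.4863, 0.7405)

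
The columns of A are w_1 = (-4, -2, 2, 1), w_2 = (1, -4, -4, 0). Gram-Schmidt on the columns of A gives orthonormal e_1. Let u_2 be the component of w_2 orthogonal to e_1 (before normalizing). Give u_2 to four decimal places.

e_1 = w_1/‖w_1‖ = (-4, -2, 2, 1)/5.0000 = (-0.8000, -0.4000, 0.4000, 0.2000).
r_{12} = e_1·w_2 = -0.8000.
u_2 = w_2 + 0.8000·e_1 = (0.3600, -4.3200, -3.6800, 0.1600).

u_2 = (0.3600, -4.3200, -3.6800, 0.1600)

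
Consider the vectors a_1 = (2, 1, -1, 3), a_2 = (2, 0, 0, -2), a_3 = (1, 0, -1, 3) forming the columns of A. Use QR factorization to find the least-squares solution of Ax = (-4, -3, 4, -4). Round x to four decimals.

q_1 = a_1/‖a_1‖ = (2, 1, -1, 3)/3.8730 = (0.5164, 0.2582, -0.2582, 0.7746).
r_{12} = q_1·a_2 = -0.5164.
u_2 = a_2 + 0.5164·q_1 = (2.2667, 0.1333, -0.1333, -1.6000).
‖u_2‖ = 2.7809, so q_2 = (0.8151, 0.0479, -0.0479, -0.5754).
r_{13} = q_1·a_3 = 3.0984; r_{23} = q_2·a_3 = -0.8630.
u_3 = a_3 − 3.0984·q_1 + 0.8630·q_2 = (0.1034, -0.7586, -0.2414, 0.1034).
‖u_3‖ = 0.8094, so q_3 = (0.1278, -0.9372, -0.2982, 0.1278).
Qᵀb = (-6.9714, -1.2946, 0.5964).
Back-substitute: x_3 = 0.5964/0.8094 = 0.7368.
x_2 = (-1.2946 + 0.8630·0.7368)/2.7809 = -0.2368.
x_1 = (-6.9714 + 0.5164·(-0.2368) − 3.0984·0.7368)/3.8730 = -2.4211.

x = (-2.4211, -0.2368, 0.7368)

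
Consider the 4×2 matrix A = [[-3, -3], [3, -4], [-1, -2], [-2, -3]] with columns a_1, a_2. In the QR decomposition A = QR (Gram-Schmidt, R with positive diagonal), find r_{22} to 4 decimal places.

a_1 = (-3, 3, -1, -2); ‖a_1‖ = 4.7958, so e_1 = (-0.6255, 0.6255, -0.2085, -0.4170).
e_1·a_2 = (-0.6255)·(-3) + 0.6255·(-4) + (-0.2085)·(-2) + (-0.4170)·(-3) = 1.0426.
u_2 = a_2 − 1.0426·e_1 = (-2.3478, -4.6522, -1.7826, -2.5652).
r_{22} = ‖u_2‖ = 6.0756.

r_{22} = 6.0756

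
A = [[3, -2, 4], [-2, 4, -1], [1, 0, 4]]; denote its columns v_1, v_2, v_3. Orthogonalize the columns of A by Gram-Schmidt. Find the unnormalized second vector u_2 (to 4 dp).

v_1 = (3, -2, 1); ‖v_1‖ = 3.7417, so e_1 = (0.8018, -0.5345, 0.2673).
e_1·v_2 = 0.8018·(-2) + (-0.5345)·4 + 0.2673·0 = -3.7417.
u_2 = v_2 + 3.7417·e_1 = (1.0000, 2.0000, 1.0000).

u_2 = (1.0000, 2.0000, 1.0000)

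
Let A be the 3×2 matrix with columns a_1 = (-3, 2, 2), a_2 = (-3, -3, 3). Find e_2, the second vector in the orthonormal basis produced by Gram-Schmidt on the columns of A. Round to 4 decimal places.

e_2 = (-0.2994, -0.8608, 0.4117)

e_1 = a_1/‖a_1‖ = (-3, 2, 2)/4.1231 = (-0.7276, 0.4851, 0.4851).
r_{12} = e_1·a_2 = 2.1828.
u_2 = a_2 − 2.1828·e_1 = (-1.4118, -4.0588, 1.9412).
‖u_2‖ = 4.7154, so e_2 = (-0.2994, -0.8608, 0.4117).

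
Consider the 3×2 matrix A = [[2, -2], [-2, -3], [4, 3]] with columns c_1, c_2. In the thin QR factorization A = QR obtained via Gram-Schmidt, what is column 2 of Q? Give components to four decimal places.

q_2 = (-0.8514, -0.4929, 0.1792)

c_1 = (2, -2, 4); ‖c_1‖ = 4.8990, so q_1 = (0.4082, -0.4082, 0.8165).
q_1·c_2 = 0.4082·(-2) + (-0.4082)·(-3) + 0.8165·3 = 2.8577.
u_2 = c_2 − 2.8577·q_1 = (-3.1667, -1.8333, 0.6667).
‖u_2‖ = 3.7193, so q_2 = (-0.8514, -0.4929, 0.1792).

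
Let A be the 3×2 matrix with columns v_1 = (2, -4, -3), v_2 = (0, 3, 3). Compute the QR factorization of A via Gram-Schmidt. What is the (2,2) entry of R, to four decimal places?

e_1 = v_1/‖v_1‖ = (2, -4, -3)/5.3852 = (0.3714, -0.7428, -0.5571).
r_{12} = e_1·v_2 = -3.8996.
u_2 = v_2 + 3.8996·e_1 = (1.4483, 0.1034, 0.8276).
r_{22} = ‖u_2‖ = 1.6713.

r_{22} = 1.6713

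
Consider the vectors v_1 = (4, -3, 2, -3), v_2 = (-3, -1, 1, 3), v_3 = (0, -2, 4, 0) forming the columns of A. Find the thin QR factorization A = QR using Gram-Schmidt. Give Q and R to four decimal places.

v_1 = (4, -3, 2, -3); ‖v_1‖ = 6.1644, so e_1 = (0.6489, -0.4867, 0.3244, -0.4867).
e_1·v_2 = 0.6489·(-3) + (-0.4867)·(-1) + 0.3244·1 + (-0.4867)·3 = -2.5955.
u_2 = v_2 + 2.5955·e_1 = (-1.3158, -2.2632, 1.8421, 1.7368).
‖u_2‖ = 3.6419, so e_2 = (-0.3613, -0.6214, 0.5058, 0.4769).
e_1·v_3 = 0.6489·0 + (-0.4867)·(-2) + 0.3244·4 + (-0.4867)·0 = 2.2711; e_2·v_3 = (-0.3613)·0 + (-0.6214)·(-2) + 0.5058·4 + 0.4769·0 = 3.2661.
u_3 = v_3 − 2.2711·e_1 − 3.2661·e_2 = (-0.2937, 1.1349, 1.6111, -0.4524).
‖u_3‖ = 2.0432, so e_3 = (-0.1437, 0.5555, 0.7885, -0.2214).

Q = [[0.6489, -0.3613, -0.1437], [-0.4867, -0.6214, 0.5555], [0.3244, 0.5058, 0.7885], [-0.4867, 0.4769, -0.2214]], R = [[6.1644, -2.5955, 2.2711], [0.0000, 3.6419, 3.2661], [0.0000, 0.0000, 2.0432]]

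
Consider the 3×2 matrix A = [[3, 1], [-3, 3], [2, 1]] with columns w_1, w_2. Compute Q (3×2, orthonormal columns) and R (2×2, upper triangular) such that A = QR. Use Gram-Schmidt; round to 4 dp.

Q = [[0.6396, 0.4822], [-0.6396, 0.7658], [0.4264, 0.4255]], R = [[4.6904, -0.8528], [0.0000, 3.2051]]

w_1 = (3, -3, 2); ‖w_1‖ = 4.6904, so q_1 = (0.6396, -0.6396, 0.4264).
q_1·w_2 = 0.6396·1 + (-0.6396)·3 + 0.4264·1 = -0.8528.
u_2 = w_2 + 0.8528·q_1 = (1.5455, 2.4545, 1.3636).
‖u_2‖ = 3.2051, so q_2 = (0.4822, 0.7658, 0.4255).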